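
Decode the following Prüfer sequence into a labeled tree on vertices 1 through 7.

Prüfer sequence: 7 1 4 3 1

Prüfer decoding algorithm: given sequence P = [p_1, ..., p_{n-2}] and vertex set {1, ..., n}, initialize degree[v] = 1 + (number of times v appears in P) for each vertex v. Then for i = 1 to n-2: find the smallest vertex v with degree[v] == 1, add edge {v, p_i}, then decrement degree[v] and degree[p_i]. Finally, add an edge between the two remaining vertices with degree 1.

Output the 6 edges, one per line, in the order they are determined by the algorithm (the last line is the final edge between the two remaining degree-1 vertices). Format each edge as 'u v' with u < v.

Initial degrees: {1:3, 2:1, 3:2, 4:2, 5:1, 6:1, 7:2}
Step 1: smallest deg-1 vertex = 2, p_1 = 7. Add edge {2,7}. Now deg[2]=0, deg[7]=1.
Step 2: smallest deg-1 vertex = 5, p_2 = 1. Add edge {1,5}. Now deg[5]=0, deg[1]=2.
Step 3: smallest deg-1 vertex = 6, p_3 = 4. Add edge {4,6}. Now deg[6]=0, deg[4]=1.
Step 4: smallest deg-1 vertex = 4, p_4 = 3. Add edge {3,4}. Now deg[4]=0, deg[3]=1.
Step 5: smallest deg-1 vertex = 3, p_5 = 1. Add edge {1,3}. Now deg[3]=0, deg[1]=1.
Final: two remaining deg-1 vertices are 1, 7. Add edge {1,7}.

Answer: 2 7
1 5
4 6
3 4
1 3
1 7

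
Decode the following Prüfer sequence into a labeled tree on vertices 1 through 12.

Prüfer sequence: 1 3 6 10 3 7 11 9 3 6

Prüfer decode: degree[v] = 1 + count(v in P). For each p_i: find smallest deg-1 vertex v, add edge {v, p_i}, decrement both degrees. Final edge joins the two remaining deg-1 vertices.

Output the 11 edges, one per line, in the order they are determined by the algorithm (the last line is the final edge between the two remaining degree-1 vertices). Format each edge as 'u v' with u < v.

Initial degrees: {1:2, 2:1, 3:4, 4:1, 5:1, 6:3, 7:2, 8:1, 9:2, 10:2, 11:2, 12:1}
Step 1: smallest deg-1 vertex = 2, p_1 = 1. Add edge {1,2}. Now deg[2]=0, deg[1]=1.
Step 2: smallest deg-1 vertex = 1, p_2 = 3. Add edge {1,3}. Now deg[1]=0, deg[3]=3.
Step 3: smallest deg-1 vertex = 4, p_3 = 6. Add edge {4,6}. Now deg[4]=0, deg[6]=2.
Step 4: smallest deg-1 vertex = 5, p_4 = 10. Add edge {5,10}. Now deg[5]=0, deg[10]=1.
Step 5: smallest deg-1 vertex = 8, p_5 = 3. Add edge {3,8}. Now deg[8]=0, deg[3]=2.
Step 6: smallest deg-1 vertex = 10, p_6 = 7. Add edge {7,10}. Now deg[10]=0, deg[7]=1.
Step 7: smallest deg-1 vertex = 7, p_7 = 11. Add edge {7,11}. Now deg[7]=0, deg[11]=1.
Step 8: smallest deg-1 vertex = 11, p_8 = 9. Add edge {9,11}. Now deg[11]=0, deg[9]=1.
Step 9: smallest deg-1 vertex = 9, p_9 = 3. Add edge {3,9}. Now deg[9]=0, deg[3]=1.
Step 10: smallest deg-1 vertex = 3, p_10 = 6. Add edge {3,6}. Now deg[3]=0, deg[6]=1.
Final: two remaining deg-1 vertices are 6, 12. Add edge {6,12}.

Answer: 1 2
1 3
4 6
5 10
3 8
7 10
7 11
9 11
3 9
3 6
6 12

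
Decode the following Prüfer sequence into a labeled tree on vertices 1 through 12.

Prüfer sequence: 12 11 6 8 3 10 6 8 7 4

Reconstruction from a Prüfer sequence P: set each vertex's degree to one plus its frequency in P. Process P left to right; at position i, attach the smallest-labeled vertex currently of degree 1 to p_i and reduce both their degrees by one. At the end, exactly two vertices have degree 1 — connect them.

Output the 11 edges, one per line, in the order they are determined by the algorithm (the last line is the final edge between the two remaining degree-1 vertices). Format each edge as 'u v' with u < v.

Initial degrees: {1:1, 2:1, 3:2, 4:2, 5:1, 6:3, 7:2, 8:3, 9:1, 10:2, 11:2, 12:2}
Step 1: smallest deg-1 vertex = 1, p_1 = 12. Add edge {1,12}. Now deg[1]=0, deg[12]=1.
Step 2: smallest deg-1 vertex = 2, p_2 = 11. Add edge {2,11}. Now deg[2]=0, deg[11]=1.
Step 3: smallest deg-1 vertex = 5, p_3 = 6. Add edge {5,6}. Now deg[5]=0, deg[6]=2.
Step 4: smallest deg-1 vertex = 9, p_4 = 8. Add edge {8,9}. Now deg[9]=0, deg[8]=2.
Step 5: smallest deg-1 vertex = 11, p_5 = 3. Add edge {3,11}. Now deg[11]=0, deg[3]=1.
Step 6: smallest deg-1 vertex = 3, p_6 = 10. Add edge {3,10}. Now deg[3]=0, deg[10]=1.
Step 7: smallest deg-1 vertex = 10, p_7 = 6. Add edge {6,10}. Now deg[10]=0, deg[6]=1.
Step 8: smallest deg-1 vertex = 6, p_8 = 8. Add edge {6,8}. Now deg[6]=0, deg[8]=1.
Step 9: smallest deg-1 vertex = 8, p_9 = 7. Add edge {7,8}. Now deg[8]=0, deg[7]=1.
Step 10: smallest deg-1 vertex = 7, p_10 = 4. Add edge {4,7}. Now deg[7]=0, deg[4]=1.
Final: two remaining deg-1 vertices are 4, 12. Add edge {4,12}.

Answer: 1 12
2 11
5 6
8 9
3 11
3 10
6 10
6 8
7 8
4 7
4 12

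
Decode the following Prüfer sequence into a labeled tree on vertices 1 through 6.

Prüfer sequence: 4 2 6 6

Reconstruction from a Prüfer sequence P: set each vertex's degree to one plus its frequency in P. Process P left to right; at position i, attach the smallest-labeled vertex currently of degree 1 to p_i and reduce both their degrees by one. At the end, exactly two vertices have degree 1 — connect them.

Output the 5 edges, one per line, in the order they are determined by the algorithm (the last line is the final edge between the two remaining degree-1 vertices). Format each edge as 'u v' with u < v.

Answer: 1 4
2 3
2 6
4 6
5 6

Derivation:
Initial degrees: {1:1, 2:2, 3:1, 4:2, 5:1, 6:3}
Step 1: smallest deg-1 vertex = 1, p_1 = 4. Add edge {1,4}. Now deg[1]=0, deg[4]=1.
Step 2: smallest deg-1 vertex = 3, p_2 = 2. Add edge {2,3}. Now deg[3]=0, deg[2]=1.
Step 3: smallest deg-1 vertex = 2, p_3 = 6. Add edge {2,6}. Now deg[2]=0, deg[6]=2.
Step 4: smallest deg-1 vertex = 4, p_4 = 6. Add edge {4,6}. Now deg[4]=0, deg[6]=1.
Final: two remaining deg-1 vertices are 5, 6. Add edge {5,6}.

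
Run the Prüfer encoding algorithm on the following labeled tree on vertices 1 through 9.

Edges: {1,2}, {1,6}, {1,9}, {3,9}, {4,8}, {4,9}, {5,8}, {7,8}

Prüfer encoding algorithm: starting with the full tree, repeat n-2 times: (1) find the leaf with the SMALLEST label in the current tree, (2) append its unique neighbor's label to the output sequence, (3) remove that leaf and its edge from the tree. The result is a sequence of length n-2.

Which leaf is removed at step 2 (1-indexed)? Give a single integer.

Step 1: current leaves = {2,3,5,6,7}. Remove leaf 2 (neighbor: 1).
Step 2: current leaves = {3,5,6,7}. Remove leaf 3 (neighbor: 9).

Answer: 3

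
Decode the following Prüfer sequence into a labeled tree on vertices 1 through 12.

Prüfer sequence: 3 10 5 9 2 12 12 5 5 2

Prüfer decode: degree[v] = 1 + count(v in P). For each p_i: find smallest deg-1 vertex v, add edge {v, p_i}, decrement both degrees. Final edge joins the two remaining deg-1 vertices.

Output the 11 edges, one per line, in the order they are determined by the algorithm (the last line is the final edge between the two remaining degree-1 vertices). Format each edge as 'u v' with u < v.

Initial degrees: {1:1, 2:3, 3:2, 4:1, 5:4, 6:1, 7:1, 8:1, 9:2, 10:2, 11:1, 12:3}
Step 1: smallest deg-1 vertex = 1, p_1 = 3. Add edge {1,3}. Now deg[1]=0, deg[3]=1.
Step 2: smallest deg-1 vertex = 3, p_2 = 10. Add edge {3,10}. Now deg[3]=0, deg[10]=1.
Step 3: smallest deg-1 vertex = 4, p_3 = 5. Add edge {4,5}. Now deg[4]=0, deg[5]=3.
Step 4: smallest deg-1 vertex = 6, p_4 = 9. Add edge {6,9}. Now deg[6]=0, deg[9]=1.
Step 5: smallest deg-1 vertex = 7, p_5 = 2. Add edge {2,7}. Now deg[7]=0, deg[2]=2.
Step 6: smallest deg-1 vertex = 8, p_6 = 12. Add edge {8,12}. Now deg[8]=0, deg[12]=2.
Step 7: smallest deg-1 vertex = 9, p_7 = 12. Add edge {9,12}. Now deg[9]=0, deg[12]=1.
Step 8: smallest deg-1 vertex = 10, p_8 = 5. Add edge {5,10}. Now deg[10]=0, deg[5]=2.
Step 9: smallest deg-1 vertex = 11, p_9 = 5. Add edge {5,11}. Now deg[11]=0, deg[5]=1.
Step 10: smallest deg-1 vertex = 5, p_10 = 2. Add edge {2,5}. Now deg[5]=0, deg[2]=1.
Final: two remaining deg-1 vertices are 2, 12. Add edge {2,12}.

Answer: 1 3
3 10
4 5
6 9
2 7
8 12
9 12
5 10
5 11
2 5
2 12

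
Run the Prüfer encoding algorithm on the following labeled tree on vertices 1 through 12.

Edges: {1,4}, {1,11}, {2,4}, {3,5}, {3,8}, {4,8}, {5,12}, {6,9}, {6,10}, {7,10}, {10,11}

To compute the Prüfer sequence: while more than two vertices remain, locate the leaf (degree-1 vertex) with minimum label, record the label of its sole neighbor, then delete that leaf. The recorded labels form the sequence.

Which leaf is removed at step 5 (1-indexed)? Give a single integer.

Step 1: current leaves = {2,7,9,12}. Remove leaf 2 (neighbor: 4).
Step 2: current leaves = {7,9,12}. Remove leaf 7 (neighbor: 10).
Step 3: current leaves = {9,12}. Remove leaf 9 (neighbor: 6).
Step 4: current leaves = {6,12}. Remove leaf 6 (neighbor: 10).
Step 5: current leaves = {10,12}. Remove leaf 10 (neighbor: 11).

Answer: 10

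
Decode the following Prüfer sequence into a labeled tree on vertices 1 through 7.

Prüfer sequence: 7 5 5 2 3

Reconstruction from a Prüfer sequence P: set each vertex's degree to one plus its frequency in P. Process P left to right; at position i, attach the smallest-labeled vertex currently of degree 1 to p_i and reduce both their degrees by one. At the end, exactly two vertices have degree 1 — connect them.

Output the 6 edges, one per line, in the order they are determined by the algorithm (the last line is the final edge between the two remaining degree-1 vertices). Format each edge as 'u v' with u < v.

Initial degrees: {1:1, 2:2, 3:2, 4:1, 5:3, 6:1, 7:2}
Step 1: smallest deg-1 vertex = 1, p_1 = 7. Add edge {1,7}. Now deg[1]=0, deg[7]=1.
Step 2: smallest deg-1 vertex = 4, p_2 = 5. Add edge {4,5}. Now deg[4]=0, deg[5]=2.
Step 3: smallest deg-1 vertex = 6, p_3 = 5. Add edge {5,6}. Now deg[6]=0, deg[5]=1.
Step 4: smallest deg-1 vertex = 5, p_4 = 2. Add edge {2,5}. Now deg[5]=0, deg[2]=1.
Step 5: smallest deg-1 vertex = 2, p_5 = 3. Add edge {2,3}. Now deg[2]=0, deg[3]=1.
Final: two remaining deg-1 vertices are 3, 7. Add edge {3,7}.

Answer: 1 7
4 5
5 6
2 5
2 3
3 7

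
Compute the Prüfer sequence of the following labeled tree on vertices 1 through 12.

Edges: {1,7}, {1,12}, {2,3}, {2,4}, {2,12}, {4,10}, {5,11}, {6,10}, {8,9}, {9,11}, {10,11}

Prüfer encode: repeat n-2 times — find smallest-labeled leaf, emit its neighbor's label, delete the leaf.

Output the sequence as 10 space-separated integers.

Step 1: leaves = {3,5,6,7,8}. Remove smallest leaf 3, emit neighbor 2.
Step 2: leaves = {5,6,7,8}. Remove smallest leaf 5, emit neighbor 11.
Step 3: leaves = {6,7,8}. Remove smallest leaf 6, emit neighbor 10.
Step 4: leaves = {7,8}. Remove smallest leaf 7, emit neighbor 1.
Step 5: leaves = {1,8}. Remove smallest leaf 1, emit neighbor 12.
Step 6: leaves = {8,12}. Remove smallest leaf 8, emit neighbor 9.
Step 7: leaves = {9,12}. Remove smallest leaf 9, emit neighbor 11.
Step 8: leaves = {11,12}. Remove smallest leaf 11, emit neighbor 10.
Step 9: leaves = {10,12}. Remove smallest leaf 10, emit neighbor 4.
Step 10: leaves = {4,12}. Remove smallest leaf 4, emit neighbor 2.
Done: 2 vertices remain (2, 12). Sequence = [2 11 10 1 12 9 11 10 4 2]

Answer: 2 11 10 1 12 9 11 10 4 2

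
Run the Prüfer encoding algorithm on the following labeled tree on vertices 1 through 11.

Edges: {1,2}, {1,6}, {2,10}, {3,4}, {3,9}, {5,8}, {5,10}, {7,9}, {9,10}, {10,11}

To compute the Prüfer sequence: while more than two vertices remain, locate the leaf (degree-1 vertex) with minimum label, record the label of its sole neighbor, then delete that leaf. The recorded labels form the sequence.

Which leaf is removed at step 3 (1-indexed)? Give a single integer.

Step 1: current leaves = {4,6,7,8,11}. Remove leaf 4 (neighbor: 3).
Step 2: current leaves = {3,6,7,8,11}. Remove leaf 3 (neighbor: 9).
Step 3: current leaves = {6,7,8,11}. Remove leaf 6 (neighbor: 1).

Answer: 6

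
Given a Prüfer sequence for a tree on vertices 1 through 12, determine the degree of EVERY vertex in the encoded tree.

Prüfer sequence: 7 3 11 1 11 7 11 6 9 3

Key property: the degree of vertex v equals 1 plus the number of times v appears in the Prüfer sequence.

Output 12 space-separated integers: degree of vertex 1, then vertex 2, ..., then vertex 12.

p_1 = 7: count[7] becomes 1
p_2 = 3: count[3] becomes 1
p_3 = 11: count[11] becomes 1
p_4 = 1: count[1] becomes 1
p_5 = 11: count[11] becomes 2
p_6 = 7: count[7] becomes 2
p_7 = 11: count[11] becomes 3
p_8 = 6: count[6] becomes 1
p_9 = 9: count[9] becomes 1
p_10 = 3: count[3] becomes 2
Degrees (1 + count): deg[1]=1+1=2, deg[2]=1+0=1, deg[3]=1+2=3, deg[4]=1+0=1, deg[5]=1+0=1, deg[6]=1+1=2, deg[7]=1+2=3, deg[8]=1+0=1, deg[9]=1+1=2, deg[10]=1+0=1, deg[11]=1+3=4, deg[12]=1+0=1

Answer: 2 1 3 1 1 2 3 1 2 1 4 1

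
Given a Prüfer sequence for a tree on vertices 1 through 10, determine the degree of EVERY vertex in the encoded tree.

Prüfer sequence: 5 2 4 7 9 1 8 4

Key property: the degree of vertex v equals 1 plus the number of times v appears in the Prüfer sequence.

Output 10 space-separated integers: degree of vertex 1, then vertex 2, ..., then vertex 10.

p_1 = 5: count[5] becomes 1
p_2 = 2: count[2] becomes 1
p_3 = 4: count[4] becomes 1
p_4 = 7: count[7] becomes 1
p_5 = 9: count[9] becomes 1
p_6 = 1: count[1] becomes 1
p_7 = 8: count[8] becomes 1
p_8 = 4: count[4] becomes 2
Degrees (1 + count): deg[1]=1+1=2, deg[2]=1+1=2, deg[3]=1+0=1, deg[4]=1+2=3, deg[5]=1+1=2, deg[6]=1+0=1, deg[7]=1+1=2, deg[8]=1+1=2, deg[9]=1+1=2, deg[10]=1+0=1

Answer: 2 2 1 3 2 1 2 2 2 1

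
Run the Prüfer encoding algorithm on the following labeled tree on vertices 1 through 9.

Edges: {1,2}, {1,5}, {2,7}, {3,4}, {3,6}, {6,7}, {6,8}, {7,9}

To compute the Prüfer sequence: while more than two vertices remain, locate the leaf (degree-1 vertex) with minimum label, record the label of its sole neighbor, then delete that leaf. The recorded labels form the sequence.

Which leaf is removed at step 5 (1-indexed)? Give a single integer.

Answer: 2

Derivation:
Step 1: current leaves = {4,5,8,9}. Remove leaf 4 (neighbor: 3).
Step 2: current leaves = {3,5,8,9}. Remove leaf 3 (neighbor: 6).
Step 3: current leaves = {5,8,9}. Remove leaf 5 (neighbor: 1).
Step 4: current leaves = {1,8,9}. Remove leaf 1 (neighbor: 2).
Step 5: current leaves = {2,8,9}. Remove leaf 2 (neighbor: 7).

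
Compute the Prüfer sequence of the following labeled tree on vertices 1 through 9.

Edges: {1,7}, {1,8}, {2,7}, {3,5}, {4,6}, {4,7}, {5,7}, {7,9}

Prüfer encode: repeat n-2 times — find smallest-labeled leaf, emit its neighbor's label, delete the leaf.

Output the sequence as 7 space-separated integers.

Step 1: leaves = {2,3,6,8,9}. Remove smallest leaf 2, emit neighbor 7.
Step 2: leaves = {3,6,8,9}. Remove smallest leaf 3, emit neighbor 5.
Step 3: leaves = {5,6,8,9}. Remove smallest leaf 5, emit neighbor 7.
Step 4: leaves = {6,8,9}. Remove smallest leaf 6, emit neighbor 4.
Step 5: leaves = {4,8,9}. Remove smallest leaf 4, emit neighbor 7.
Step 6: leaves = {8,9}. Remove smallest leaf 8, emit neighbor 1.
Step 7: leaves = {1,9}. Remove smallest leaf 1, emit neighbor 7.
Done: 2 vertices remain (7, 9). Sequence = [7 5 7 4 7 1 7]

Answer: 7 5 7 4 7 1 7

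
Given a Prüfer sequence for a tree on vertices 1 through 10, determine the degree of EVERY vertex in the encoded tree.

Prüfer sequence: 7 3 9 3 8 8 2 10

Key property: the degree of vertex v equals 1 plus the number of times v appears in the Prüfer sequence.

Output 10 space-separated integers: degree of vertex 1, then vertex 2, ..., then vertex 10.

p_1 = 7: count[7] becomes 1
p_2 = 3: count[3] becomes 1
p_3 = 9: count[9] becomes 1
p_4 = 3: count[3] becomes 2
p_5 = 8: count[8] becomes 1
p_6 = 8: count[8] becomes 2
p_7 = 2: count[2] becomes 1
p_8 = 10: count[10] becomes 1
Degrees (1 + count): deg[1]=1+0=1, deg[2]=1+1=2, deg[3]=1+2=3, deg[4]=1+0=1, deg[5]=1+0=1, deg[6]=1+0=1, deg[7]=1+1=2, deg[8]=1+2=3, deg[9]=1+1=2, deg[10]=1+1=2

Answer: 1 2 3 1 1 1 2 3 2 2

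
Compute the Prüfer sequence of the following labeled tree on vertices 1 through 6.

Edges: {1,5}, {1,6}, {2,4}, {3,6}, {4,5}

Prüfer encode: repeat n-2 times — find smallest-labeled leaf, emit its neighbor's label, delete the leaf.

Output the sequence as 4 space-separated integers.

Answer: 4 6 5 1

Derivation:
Step 1: leaves = {2,3}. Remove smallest leaf 2, emit neighbor 4.
Step 2: leaves = {3,4}. Remove smallest leaf 3, emit neighbor 6.
Step 3: leaves = {4,6}. Remove smallest leaf 4, emit neighbor 5.
Step 4: leaves = {5,6}. Remove smallest leaf 5, emit neighbor 1.
Done: 2 vertices remain (1, 6). Sequence = [4 6 5 1]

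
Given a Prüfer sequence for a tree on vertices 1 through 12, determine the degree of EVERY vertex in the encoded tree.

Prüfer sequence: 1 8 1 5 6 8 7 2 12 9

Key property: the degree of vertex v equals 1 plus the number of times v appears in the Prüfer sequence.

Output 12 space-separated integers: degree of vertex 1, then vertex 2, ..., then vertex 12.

Answer: 3 2 1 1 2 2 2 3 2 1 1 2

Derivation:
p_1 = 1: count[1] becomes 1
p_2 = 8: count[8] becomes 1
p_3 = 1: count[1] becomes 2
p_4 = 5: count[5] becomes 1
p_5 = 6: count[6] becomes 1
p_6 = 8: count[8] becomes 2
p_7 = 7: count[7] becomes 1
p_8 = 2: count[2] becomes 1
p_9 = 12: count[12] becomes 1
p_10 = 9: count[9] becomes 1
Degrees (1 + count): deg[1]=1+2=3, deg[2]=1+1=2, deg[3]=1+0=1, deg[4]=1+0=1, deg[5]=1+1=2, deg[6]=1+1=2, deg[7]=1+1=2, deg[8]=1+2=3, deg[9]=1+1=2, deg[10]=1+0=1, deg[11]=1+0=1, deg[12]=1+1=2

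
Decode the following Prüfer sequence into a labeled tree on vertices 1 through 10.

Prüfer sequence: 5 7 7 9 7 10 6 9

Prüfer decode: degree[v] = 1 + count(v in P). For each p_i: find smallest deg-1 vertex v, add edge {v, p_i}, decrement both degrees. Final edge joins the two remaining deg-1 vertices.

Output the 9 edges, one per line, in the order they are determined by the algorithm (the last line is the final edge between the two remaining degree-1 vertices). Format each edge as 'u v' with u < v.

Answer: 1 5
2 7
3 7
4 9
5 7
7 10
6 8
6 9
9 10

Derivation:
Initial degrees: {1:1, 2:1, 3:1, 4:1, 5:2, 6:2, 7:4, 8:1, 9:3, 10:2}
Step 1: smallest deg-1 vertex = 1, p_1 = 5. Add edge {1,5}. Now deg[1]=0, deg[5]=1.
Step 2: smallest deg-1 vertex = 2, p_2 = 7. Add edge {2,7}. Now deg[2]=0, deg[7]=3.
Step 3: smallest deg-1 vertex = 3, p_3 = 7. Add edge {3,7}. Now deg[3]=0, deg[7]=2.
Step 4: smallest deg-1 vertex = 4, p_4 = 9. Add edge {4,9}. Now deg[4]=0, deg[9]=2.
Step 5: smallest deg-1 vertex = 5, p_5 = 7. Add edge {5,7}. Now deg[5]=0, deg[7]=1.
Step 6: smallest deg-1 vertex = 7, p_6 = 10. Add edge {7,10}. Now deg[7]=0, deg[10]=1.
Step 7: smallest deg-1 vertex = 8, p_7 = 6. Add edge {6,8}. Now deg[8]=0, deg[6]=1.
Step 8: smallest deg-1 vertex = 6, p_8 = 9. Add edge {6,9}. Now deg[6]=0, deg[9]=1.
Final: two remaining deg-1 vertices are 9, 10. Add edge {9,10}.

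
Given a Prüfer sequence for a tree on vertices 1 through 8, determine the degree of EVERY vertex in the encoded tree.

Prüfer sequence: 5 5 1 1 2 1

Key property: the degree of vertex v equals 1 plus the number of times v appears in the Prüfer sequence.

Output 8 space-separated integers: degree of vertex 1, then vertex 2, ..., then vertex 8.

p_1 = 5: count[5] becomes 1
p_2 = 5: count[5] becomes 2
p_3 = 1: count[1] becomes 1
p_4 = 1: count[1] becomes 2
p_5 = 2: count[2] becomes 1
p_6 = 1: count[1] becomes 3
Degrees (1 + count): deg[1]=1+3=4, deg[2]=1+1=2, deg[3]=1+0=1, deg[4]=1+0=1, deg[5]=1+2=3, deg[6]=1+0=1, deg[7]=1+0=1, deg[8]=1+0=1

Answer: 4 2 1 1 3 1 1 1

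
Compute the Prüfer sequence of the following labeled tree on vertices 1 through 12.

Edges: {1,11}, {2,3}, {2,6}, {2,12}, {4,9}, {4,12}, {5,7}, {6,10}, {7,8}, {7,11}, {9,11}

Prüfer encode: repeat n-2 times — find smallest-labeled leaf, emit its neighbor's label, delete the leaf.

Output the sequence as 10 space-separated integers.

Answer: 11 2 7 7 11 6 2 12 9 4

Derivation:
Step 1: leaves = {1,3,5,8,10}. Remove smallest leaf 1, emit neighbor 11.
Step 2: leaves = {3,5,8,10}. Remove smallest leaf 3, emit neighbor 2.
Step 3: leaves = {5,8,10}. Remove smallest leaf 5, emit neighbor 7.
Step 4: leaves = {8,10}. Remove smallest leaf 8, emit neighbor 7.
Step 5: leaves = {7,10}. Remove smallest leaf 7, emit neighbor 11.
Step 6: leaves = {10,11}. Remove smallest leaf 10, emit neighbor 6.
Step 7: leaves = {6,11}. Remove smallest leaf 6, emit neighbor 2.
Step 8: leaves = {2,11}. Remove smallest leaf 2, emit neighbor 12.
Step 9: leaves = {11,12}. Remove smallest leaf 11, emit neighbor 9.
Step 10: leaves = {9,12}. Remove smallest leaf 9, emit neighbor 4.
Done: 2 vertices remain (4, 12). Sequence = [11 2 7 7 11 6 2 12 9 4]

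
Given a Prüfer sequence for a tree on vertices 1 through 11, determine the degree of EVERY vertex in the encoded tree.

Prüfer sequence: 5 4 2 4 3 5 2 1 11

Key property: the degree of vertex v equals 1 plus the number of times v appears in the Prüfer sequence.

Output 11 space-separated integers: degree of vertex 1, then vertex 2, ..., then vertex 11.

p_1 = 5: count[5] becomes 1
p_2 = 4: count[4] becomes 1
p_3 = 2: count[2] becomes 1
p_4 = 4: count[4] becomes 2
p_5 = 3: count[3] becomes 1
p_6 = 5: count[5] becomes 2
p_7 = 2: count[2] becomes 2
p_8 = 1: count[1] becomes 1
p_9 = 11: count[11] becomes 1
Degrees (1 + count): deg[1]=1+1=2, deg[2]=1+2=3, deg[3]=1+1=2, deg[4]=1+2=3, deg[5]=1+2=3, deg[6]=1+0=1, deg[7]=1+0=1, deg[8]=1+0=1, deg[9]=1+0=1, deg[10]=1+0=1, deg[11]=1+1=2

Answer: 2 3 2 3 3 1 1 1 1 1 2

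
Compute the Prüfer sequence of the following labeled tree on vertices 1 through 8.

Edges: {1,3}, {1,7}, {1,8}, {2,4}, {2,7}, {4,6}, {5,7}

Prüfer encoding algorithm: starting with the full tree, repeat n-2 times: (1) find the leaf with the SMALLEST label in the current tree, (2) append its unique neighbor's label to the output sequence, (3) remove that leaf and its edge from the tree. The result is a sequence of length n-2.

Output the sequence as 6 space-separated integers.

Step 1: leaves = {3,5,6,8}. Remove smallest leaf 3, emit neighbor 1.
Step 2: leaves = {5,6,8}. Remove smallest leaf 5, emit neighbor 7.
Step 3: leaves = {6,8}. Remove smallest leaf 6, emit neighbor 4.
Step 4: leaves = {4,8}. Remove smallest leaf 4, emit neighbor 2.
Step 5: leaves = {2,8}. Remove smallest leaf 2, emit neighbor 7.
Step 6: leaves = {7,8}. Remove smallest leaf 7, emit neighbor 1.
Done: 2 vertices remain (1, 8). Sequence = [1 7 4 2 7 1]

Answer: 1 7 4 2 7 1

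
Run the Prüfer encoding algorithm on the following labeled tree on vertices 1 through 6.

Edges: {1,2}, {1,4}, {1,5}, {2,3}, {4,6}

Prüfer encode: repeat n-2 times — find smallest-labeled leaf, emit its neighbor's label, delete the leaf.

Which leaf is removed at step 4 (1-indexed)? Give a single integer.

Step 1: current leaves = {3,5,6}. Remove leaf 3 (neighbor: 2).
Step 2: current leaves = {2,5,6}. Remove leaf 2 (neighbor: 1).
Step 3: current leaves = {5,6}. Remove leaf 5 (neighbor: 1).
Step 4: current leaves = {1,6}. Remove leaf 1 (neighbor: 4).

Answer: 1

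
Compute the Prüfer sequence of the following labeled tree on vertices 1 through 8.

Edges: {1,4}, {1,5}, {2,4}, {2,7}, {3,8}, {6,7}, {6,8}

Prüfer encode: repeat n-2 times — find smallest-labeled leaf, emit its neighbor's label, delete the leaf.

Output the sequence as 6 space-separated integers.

Answer: 8 1 4 2 7 6

Derivation:
Step 1: leaves = {3,5}. Remove smallest leaf 3, emit neighbor 8.
Step 2: leaves = {5,8}. Remove smallest leaf 5, emit neighbor 1.
Step 3: leaves = {1,8}. Remove smallest leaf 1, emit neighbor 4.
Step 4: leaves = {4,8}. Remove smallest leaf 4, emit neighbor 2.
Step 5: leaves = {2,8}. Remove smallest leaf 2, emit neighbor 7.
Step 6: leaves = {7,8}. Remove smallest leaf 7, emit neighbor 6.
Done: 2 vertices remain (6, 8). Sequence = [8 1 4 2 7 6]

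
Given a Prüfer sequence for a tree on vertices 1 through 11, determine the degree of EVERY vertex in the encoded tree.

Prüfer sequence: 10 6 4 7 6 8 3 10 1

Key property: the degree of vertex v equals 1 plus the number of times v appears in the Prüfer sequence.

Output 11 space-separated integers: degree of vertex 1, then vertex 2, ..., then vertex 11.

p_1 = 10: count[10] becomes 1
p_2 = 6: count[6] becomes 1
p_3 = 4: count[4] becomes 1
p_4 = 7: count[7] becomes 1
p_5 = 6: count[6] becomes 2
p_6 = 8: count[8] becomes 1
p_7 = 3: count[3] becomes 1
p_8 = 10: count[10] becomes 2
p_9 = 1: count[1] becomes 1
Degrees (1 + count): deg[1]=1+1=2, deg[2]=1+0=1, deg[3]=1+1=2, deg[4]=1+1=2, deg[5]=1+0=1, deg[6]=1+2=3, deg[7]=1+1=2, deg[8]=1+1=2, deg[9]=1+0=1, deg[10]=1+2=3, deg[11]=1+0=1

Answer: 2 1 2 2 1 3 2 2 1 3 1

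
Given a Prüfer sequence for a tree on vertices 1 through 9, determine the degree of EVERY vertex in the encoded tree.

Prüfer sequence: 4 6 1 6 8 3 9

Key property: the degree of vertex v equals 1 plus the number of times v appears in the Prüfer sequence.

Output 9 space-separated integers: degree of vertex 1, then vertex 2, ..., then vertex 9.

Answer: 2 1 2 2 1 3 1 2 2

Derivation:
p_1 = 4: count[4] becomes 1
p_2 = 6: count[6] becomes 1
p_3 = 1: count[1] becomes 1
p_4 = 6: count[6] becomes 2
p_5 = 8: count[8] becomes 1
p_6 = 3: count[3] becomes 1
p_7 = 9: count[9] becomes 1
Degrees (1 + count): deg[1]=1+1=2, deg[2]=1+0=1, deg[3]=1+1=2, deg[4]=1+1=2, deg[5]=1+0=1, deg[6]=1+2=3, deg[7]=1+0=1, deg[8]=1+1=2, deg[9]=1+1=2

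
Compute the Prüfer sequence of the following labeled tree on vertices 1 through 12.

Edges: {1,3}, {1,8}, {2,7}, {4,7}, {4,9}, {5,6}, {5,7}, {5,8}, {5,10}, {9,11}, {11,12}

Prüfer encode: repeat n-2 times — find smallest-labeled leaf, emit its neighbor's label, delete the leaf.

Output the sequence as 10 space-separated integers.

Step 1: leaves = {2,3,6,10,12}. Remove smallest leaf 2, emit neighbor 7.
Step 2: leaves = {3,6,10,12}. Remove smallest leaf 3, emit neighbor 1.
Step 3: leaves = {1,6,10,12}. Remove smallest leaf 1, emit neighbor 8.
Step 4: leaves = {6,8,10,12}. Remove smallest leaf 6, emit neighbor 5.
Step 5: leaves = {8,10,12}. Remove smallest leaf 8, emit neighbor 5.
Step 6: leaves = {10,12}. Remove smallest leaf 10, emit neighbor 5.
Step 7: leaves = {5,12}. Remove smallest leaf 5, emit neighbor 7.
Step 8: leaves = {7,12}. Remove smallest leaf 7, emit neighbor 4.
Step 9: leaves = {4,12}. Remove smallest leaf 4, emit neighbor 9.
Step 10: leaves = {9,12}. Remove smallest leaf 9, emit neighbor 11.
Done: 2 vertices remain (11, 12). Sequence = [7 1 8 5 5 5 7 4 9 11]

Answer: 7 1 8 5 5 5 7 4 9 11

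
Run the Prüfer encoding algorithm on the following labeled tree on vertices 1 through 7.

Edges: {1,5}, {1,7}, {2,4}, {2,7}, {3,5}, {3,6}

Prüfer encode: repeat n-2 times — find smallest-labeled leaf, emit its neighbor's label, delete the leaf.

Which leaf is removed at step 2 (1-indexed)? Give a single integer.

Answer: 2

Derivation:
Step 1: current leaves = {4,6}. Remove leaf 4 (neighbor: 2).
Step 2: current leaves = {2,6}. Remove leaf 2 (neighbor: 7).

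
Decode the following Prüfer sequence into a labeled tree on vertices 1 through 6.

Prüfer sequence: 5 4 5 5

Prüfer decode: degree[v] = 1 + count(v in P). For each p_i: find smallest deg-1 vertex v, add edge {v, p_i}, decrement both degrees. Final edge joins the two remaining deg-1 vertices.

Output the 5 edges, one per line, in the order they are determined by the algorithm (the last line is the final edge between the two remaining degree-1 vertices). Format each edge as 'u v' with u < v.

Answer: 1 5
2 4
3 5
4 5
5 6

Derivation:
Initial degrees: {1:1, 2:1, 3:1, 4:2, 5:4, 6:1}
Step 1: smallest deg-1 vertex = 1, p_1 = 5. Add edge {1,5}. Now deg[1]=0, deg[5]=3.
Step 2: smallest deg-1 vertex = 2, p_2 = 4. Add edge {2,4}. Now deg[2]=0, deg[4]=1.
Step 3: smallest deg-1 vertex = 3, p_3 = 5. Add edge {3,5}. Now deg[3]=0, deg[5]=2.
Step 4: smallest deg-1 vertex = 4, p_4 = 5. Add edge {4,5}. Now deg[4]=0, deg[5]=1.
Final: two remaining deg-1 vertices are 5, 6. Add edge {5,6}.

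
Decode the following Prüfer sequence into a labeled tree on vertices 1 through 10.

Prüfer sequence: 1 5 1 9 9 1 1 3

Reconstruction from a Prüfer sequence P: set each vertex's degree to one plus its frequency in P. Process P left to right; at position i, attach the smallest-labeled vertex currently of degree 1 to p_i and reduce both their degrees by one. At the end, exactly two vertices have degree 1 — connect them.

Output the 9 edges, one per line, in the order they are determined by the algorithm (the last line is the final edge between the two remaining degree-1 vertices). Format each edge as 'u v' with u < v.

Answer: 1 2
4 5
1 5
6 9
7 9
1 8
1 9
1 3
3 10

Derivation:
Initial degrees: {1:5, 2:1, 3:2, 4:1, 5:2, 6:1, 7:1, 8:1, 9:3, 10:1}
Step 1: smallest deg-1 vertex = 2, p_1 = 1. Add edge {1,2}. Now deg[2]=0, deg[1]=4.
Step 2: smallest deg-1 vertex = 4, p_2 = 5. Add edge {4,5}. Now deg[4]=0, deg[5]=1.
Step 3: smallest deg-1 vertex = 5, p_3 = 1. Add edge {1,5}. Now deg[5]=0, deg[1]=3.
Step 4: smallest deg-1 vertex = 6, p_4 = 9. Add edge {6,9}. Now deg[6]=0, deg[9]=2.
Step 5: smallest deg-1 vertex = 7, p_5 = 9. Add edge {7,9}. Now deg[7]=0, deg[9]=1.
Step 6: smallest deg-1 vertex = 8, p_6 = 1. Add edge {1,8}. Now deg[8]=0, deg[1]=2.
Step 7: smallest deg-1 vertex = 9, p_7 = 1. Add edge {1,9}. Now deg[9]=0, deg[1]=1.
Step 8: smallest deg-1 vertex = 1, p_8 = 3. Add edge {1,3}. Now deg[1]=0, deg[3]=1.
Final: two remaining deg-1 vertices are 3, 10. Add edge {3,10}.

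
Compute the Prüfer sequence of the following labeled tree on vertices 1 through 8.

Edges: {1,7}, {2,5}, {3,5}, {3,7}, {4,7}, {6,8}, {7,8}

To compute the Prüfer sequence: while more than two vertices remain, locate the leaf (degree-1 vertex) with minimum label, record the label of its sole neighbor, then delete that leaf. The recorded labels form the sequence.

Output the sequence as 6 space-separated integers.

Answer: 7 5 7 3 7 8

Derivation:
Step 1: leaves = {1,2,4,6}. Remove smallest leaf 1, emit neighbor 7.
Step 2: leaves = {2,4,6}. Remove smallest leaf 2, emit neighbor 5.
Step 3: leaves = {4,5,6}. Remove smallest leaf 4, emit neighbor 7.
Step 4: leaves = {5,6}. Remove smallest leaf 5, emit neighbor 3.
Step 5: leaves = {3,6}. Remove smallest leaf 3, emit neighbor 7.
Step 6: leaves = {6,7}. Remove smallest leaf 6, emit neighbor 8.
Done: 2 vertices remain (7, 8). Sequence = [7 5 7 3 7 8]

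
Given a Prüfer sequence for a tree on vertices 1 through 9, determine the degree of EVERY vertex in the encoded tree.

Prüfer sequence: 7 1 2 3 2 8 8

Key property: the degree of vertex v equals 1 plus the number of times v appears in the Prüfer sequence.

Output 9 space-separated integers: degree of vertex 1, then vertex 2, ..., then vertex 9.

Answer: 2 3 2 1 1 1 2 3 1

Derivation:
p_1 = 7: count[7] becomes 1
p_2 = 1: count[1] becomes 1
p_3 = 2: count[2] becomes 1
p_4 = 3: count[3] becomes 1
p_5 = 2: count[2] becomes 2
p_6 = 8: count[8] becomes 1
p_7 = 8: count[8] becomes 2
Degrees (1 + count): deg[1]=1+1=2, deg[2]=1+2=3, deg[3]=1+1=2, deg[4]=1+0=1, deg[5]=1+0=1, deg[6]=1+0=1, deg[7]=1+1=2, deg[8]=1+2=3, deg[9]=1+0=1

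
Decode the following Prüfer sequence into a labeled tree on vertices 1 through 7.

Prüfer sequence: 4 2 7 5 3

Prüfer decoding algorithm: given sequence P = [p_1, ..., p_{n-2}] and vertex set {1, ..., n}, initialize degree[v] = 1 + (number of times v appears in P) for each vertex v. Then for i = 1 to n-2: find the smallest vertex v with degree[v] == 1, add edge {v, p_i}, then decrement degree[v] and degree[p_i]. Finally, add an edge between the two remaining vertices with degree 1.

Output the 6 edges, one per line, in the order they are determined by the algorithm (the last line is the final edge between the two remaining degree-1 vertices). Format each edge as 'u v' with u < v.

Answer: 1 4
2 4
2 7
5 6
3 5
3 7

Derivation:
Initial degrees: {1:1, 2:2, 3:2, 4:2, 5:2, 6:1, 7:2}
Step 1: smallest deg-1 vertex = 1, p_1 = 4. Add edge {1,4}. Now deg[1]=0, deg[4]=1.
Step 2: smallest deg-1 vertex = 4, p_2 = 2. Add edge {2,4}. Now deg[4]=0, deg[2]=1.
Step 3: smallest deg-1 vertex = 2, p_3 = 7. Add edge {2,7}. Now deg[2]=0, deg[7]=1.
Step 4: smallest deg-1 vertex = 6, p_4 = 5. Add edge {5,6}. Now deg[6]=0, deg[5]=1.
Step 5: smallest deg-1 vertex = 5, p_5 = 3. Add edge {3,5}. Now deg[5]=0, deg[3]=1.
Final: two remaining deg-1 vertices are 3, 7. Add edge {3,7}.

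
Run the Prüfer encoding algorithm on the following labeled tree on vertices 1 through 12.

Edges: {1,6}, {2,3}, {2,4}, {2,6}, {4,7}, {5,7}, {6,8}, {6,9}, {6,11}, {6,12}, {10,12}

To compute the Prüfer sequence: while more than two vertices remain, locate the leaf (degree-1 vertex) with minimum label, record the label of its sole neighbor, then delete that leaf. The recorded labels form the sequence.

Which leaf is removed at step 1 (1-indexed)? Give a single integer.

Answer: 1

Derivation:
Step 1: current leaves = {1,3,5,8,9,10,11}. Remove leaf 1 (neighbor: 6).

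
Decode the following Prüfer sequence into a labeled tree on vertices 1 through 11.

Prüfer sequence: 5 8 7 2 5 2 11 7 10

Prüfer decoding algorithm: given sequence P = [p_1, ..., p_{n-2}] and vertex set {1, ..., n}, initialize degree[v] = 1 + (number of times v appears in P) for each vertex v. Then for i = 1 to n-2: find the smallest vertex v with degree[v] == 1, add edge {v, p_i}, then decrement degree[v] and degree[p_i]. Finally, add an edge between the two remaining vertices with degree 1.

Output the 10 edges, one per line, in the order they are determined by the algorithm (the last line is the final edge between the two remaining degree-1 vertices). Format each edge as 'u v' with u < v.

Answer: 1 5
3 8
4 7
2 6
5 8
2 5
2 11
7 9
7 10
10 11

Derivation:
Initial degrees: {1:1, 2:3, 3:1, 4:1, 5:3, 6:1, 7:3, 8:2, 9:1, 10:2, 11:2}
Step 1: smallest deg-1 vertex = 1, p_1 = 5. Add edge {1,5}. Now deg[1]=0, deg[5]=2.
Step 2: smallest deg-1 vertex = 3, p_2 = 8. Add edge {3,8}. Now deg[3]=0, deg[8]=1.
Step 3: smallest deg-1 vertex = 4, p_3 = 7. Add edge {4,7}. Now deg[4]=0, deg[7]=2.
Step 4: smallest deg-1 vertex = 6, p_4 = 2. Add edge {2,6}. Now deg[6]=0, deg[2]=2.
Step 5: smallest deg-1 vertex = 8, p_5 = 5. Add edge {5,8}. Now deg[8]=0, deg[5]=1.
Step 6: smallest deg-1 vertex = 5, p_6 = 2. Add edge {2,5}. Now deg[5]=0, deg[2]=1.
Step 7: smallest deg-1 vertex = 2, p_7 = 11. Add edge {2,11}. Now deg[2]=0, deg[11]=1.
Step 8: smallest deg-1 vertex = 9, p_8 = 7. Add edge {7,9}. Now deg[9]=0, deg[7]=1.
Step 9: smallest deg-1 vertex = 7, p_9 = 10. Add edge {7,10}. Now deg[7]=0, deg[10]=1.
Final: two remaining deg-1 vertices are 10, 11. Add edge {10,11}.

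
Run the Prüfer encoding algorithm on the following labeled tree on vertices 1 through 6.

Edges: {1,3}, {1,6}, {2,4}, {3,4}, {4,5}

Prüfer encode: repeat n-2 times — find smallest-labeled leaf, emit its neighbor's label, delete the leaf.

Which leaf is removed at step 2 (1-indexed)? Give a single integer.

Answer: 5

Derivation:
Step 1: current leaves = {2,5,6}. Remove leaf 2 (neighbor: 4).
Step 2: current leaves = {5,6}. Remove leaf 5 (neighbor: 4).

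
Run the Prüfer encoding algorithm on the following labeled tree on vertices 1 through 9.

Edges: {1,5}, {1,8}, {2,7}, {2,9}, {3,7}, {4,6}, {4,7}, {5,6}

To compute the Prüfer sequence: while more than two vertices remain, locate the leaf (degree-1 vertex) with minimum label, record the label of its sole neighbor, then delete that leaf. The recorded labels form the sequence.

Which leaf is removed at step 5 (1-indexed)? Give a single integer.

Step 1: current leaves = {3,8,9}. Remove leaf 3 (neighbor: 7).
Step 2: current leaves = {8,9}. Remove leaf 8 (neighbor: 1).
Step 3: current leaves = {1,9}. Remove leaf 1 (neighbor: 5).
Step 4: current leaves = {5,9}. Remove leaf 5 (neighbor: 6).
Step 5: current leaves = {6,9}. Remove leaf 6 (neighbor: 4).

Answer: 6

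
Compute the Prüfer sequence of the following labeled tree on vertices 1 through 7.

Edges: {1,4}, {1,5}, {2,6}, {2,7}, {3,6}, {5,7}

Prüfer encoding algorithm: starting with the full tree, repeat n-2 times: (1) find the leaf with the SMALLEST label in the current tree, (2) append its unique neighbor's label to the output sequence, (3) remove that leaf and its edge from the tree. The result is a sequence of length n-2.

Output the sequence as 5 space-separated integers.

Answer: 6 1 5 7 2

Derivation:
Step 1: leaves = {3,4}. Remove smallest leaf 3, emit neighbor 6.
Step 2: leaves = {4,6}. Remove smallest leaf 4, emit neighbor 1.
Step 3: leaves = {1,6}. Remove smallest leaf 1, emit neighbor 5.
Step 4: leaves = {5,6}. Remove smallest leaf 5, emit neighbor 7.
Step 5: leaves = {6,7}. Remove smallest leaf 6, emit neighbor 2.
Done: 2 vertices remain (2, 7). Sequence = [6 1 5 7 2]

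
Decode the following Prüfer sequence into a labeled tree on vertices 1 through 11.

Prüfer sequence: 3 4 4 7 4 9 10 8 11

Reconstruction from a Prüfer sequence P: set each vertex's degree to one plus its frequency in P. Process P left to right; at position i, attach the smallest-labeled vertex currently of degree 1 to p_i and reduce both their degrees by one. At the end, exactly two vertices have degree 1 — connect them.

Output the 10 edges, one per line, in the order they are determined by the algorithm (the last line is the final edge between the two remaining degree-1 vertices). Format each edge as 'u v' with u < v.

Answer: 1 3
2 4
3 4
5 7
4 6
4 9
7 10
8 9
8 11
10 11

Derivation:
Initial degrees: {1:1, 2:1, 3:2, 4:4, 5:1, 6:1, 7:2, 8:2, 9:2, 10:2, 11:2}
Step 1: smallest deg-1 vertex = 1, p_1 = 3. Add edge {1,3}. Now deg[1]=0, deg[3]=1.
Step 2: smallest deg-1 vertex = 2, p_2 = 4. Add edge {2,4}. Now deg[2]=0, deg[4]=3.
Step 3: smallest deg-1 vertex = 3, p_3 = 4. Add edge {3,4}. Now deg[3]=0, deg[4]=2.
Step 4: smallest deg-1 vertex = 5, p_4 = 7. Add edge {5,7}. Now deg[5]=0, deg[7]=1.
Step 5: smallest deg-1 vertex = 6, p_5 = 4. Add edge {4,6}. Now deg[6]=0, deg[4]=1.
Step 6: smallest deg-1 vertex = 4, p_6 = 9. Add edge {4,9}. Now deg[4]=0, deg[9]=1.
Step 7: smallest deg-1 vertex = 7, p_7 = 10. Add edge {7,10}. Now deg[7]=0, deg[10]=1.
Step 8: smallest deg-1 vertex = 9, p_8 = 8. Add edge {8,9}. Now deg[9]=0, deg[8]=1.
Step 9: smallest deg-1 vertex = 8, p_9 = 11. Add edge {8,11}. Now deg[8]=0, deg[11]=1.
Final: two remaining deg-1 vertices are 10, 11. Add edge {10,11}.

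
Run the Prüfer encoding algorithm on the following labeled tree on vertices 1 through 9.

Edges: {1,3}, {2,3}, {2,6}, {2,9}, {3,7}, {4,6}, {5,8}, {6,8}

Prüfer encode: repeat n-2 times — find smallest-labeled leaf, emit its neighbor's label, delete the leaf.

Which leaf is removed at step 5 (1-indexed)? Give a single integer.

Answer: 3

Derivation:
Step 1: current leaves = {1,4,5,7,9}. Remove leaf 1 (neighbor: 3).
Step 2: current leaves = {4,5,7,9}. Remove leaf 4 (neighbor: 6).
Step 3: current leaves = {5,7,9}. Remove leaf 5 (neighbor: 8).
Step 4: current leaves = {7,8,9}. Remove leaf 7 (neighbor: 3).
Step 5: current leaves = {3,8,9}. Remove leaf 3 (neighbor: 2).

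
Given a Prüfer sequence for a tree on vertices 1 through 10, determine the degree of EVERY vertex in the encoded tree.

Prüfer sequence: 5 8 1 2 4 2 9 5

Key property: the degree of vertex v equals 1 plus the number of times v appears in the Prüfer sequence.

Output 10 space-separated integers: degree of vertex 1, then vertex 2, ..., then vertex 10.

Answer: 2 3 1 2 3 1 1 2 2 1

Derivation:
p_1 = 5: count[5] becomes 1
p_2 = 8: count[8] becomes 1
p_3 = 1: count[1] becomes 1
p_4 = 2: count[2] becomes 1
p_5 = 4: count[4] becomes 1
p_6 = 2: count[2] becomes 2
p_7 = 9: count[9] becomes 1
p_8 = 5: count[5] becomes 2
Degrees (1 + count): deg[1]=1+1=2, deg[2]=1+2=3, deg[3]=1+0=1, deg[4]=1+1=2, deg[5]=1+2=3, deg[6]=1+0=1, deg[7]=1+0=1, deg[8]=1+1=2, deg[9]=1+1=2, deg[10]=1+0=1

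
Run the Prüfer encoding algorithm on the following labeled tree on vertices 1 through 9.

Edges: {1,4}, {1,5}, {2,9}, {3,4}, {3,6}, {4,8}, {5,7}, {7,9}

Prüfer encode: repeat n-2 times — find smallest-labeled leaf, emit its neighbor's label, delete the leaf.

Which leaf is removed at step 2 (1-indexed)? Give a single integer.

Step 1: current leaves = {2,6,8}. Remove leaf 2 (neighbor: 9).
Step 2: current leaves = {6,8,9}. Remove leaf 6 (neighbor: 3).

Answer: 6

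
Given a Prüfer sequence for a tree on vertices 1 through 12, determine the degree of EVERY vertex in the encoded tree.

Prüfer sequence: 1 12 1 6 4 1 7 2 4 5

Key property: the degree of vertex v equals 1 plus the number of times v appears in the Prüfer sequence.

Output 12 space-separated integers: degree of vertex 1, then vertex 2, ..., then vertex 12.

p_1 = 1: count[1] becomes 1
p_2 = 12: count[12] becomes 1
p_3 = 1: count[1] becomes 2
p_4 = 6: count[6] becomes 1
p_5 = 4: count[4] becomes 1
p_6 = 1: count[1] becomes 3
p_7 = 7: count[7] becomes 1
p_8 = 2: count[2] becomes 1
p_9 = 4: count[4] becomes 2
p_10 = 5: count[5] becomes 1
Degrees (1 + count): deg[1]=1+3=4, deg[2]=1+1=2, deg[3]=1+0=1, deg[4]=1+2=3, deg[5]=1+1=2, deg[6]=1+1=2, deg[7]=1+1=2, deg[8]=1+0=1, deg[9]=1+0=1, deg[10]=1+0=1, deg[11]=1+0=1, deg[12]=1+1=2

Answer: 4 2 1 3 2 2 2 1 1 1 1 2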